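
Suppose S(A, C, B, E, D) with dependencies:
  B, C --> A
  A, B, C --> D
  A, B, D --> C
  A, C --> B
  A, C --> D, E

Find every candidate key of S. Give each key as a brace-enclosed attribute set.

{A, C} is a candidate key since {A, C}⁺ = {A, B, C, D, E} covers every attribute.
{B, C} is a candidate key since {B, C}⁺ = {A, B, C, D, E} covers every attribute.
{A, B, D} is a candidate key since {A, B, D}⁺ = {A, B, C, D, E} covers every attribute.
These are minimal and exhaustive — every other superkey contains one of them.

{A, B, D}, {A, C}, {B, C}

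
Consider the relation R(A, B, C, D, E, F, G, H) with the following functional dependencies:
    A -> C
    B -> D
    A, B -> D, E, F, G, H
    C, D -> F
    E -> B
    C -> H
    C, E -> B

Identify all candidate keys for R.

{A, B}, {A, E}

Attributes never on any right-hand side: {A} — every candidate key must contain it.
{A, B}⁺ = {A, B, C, D, E, F, G, H} — all of the relation — so {A, B} is a candidate key.
{A, E}⁺ = {A, B, C, D, E, F, G, H} — all of the relation — so {A, E} is a candidate key.
These are minimal and exhaustive — every other superkey contains one of them.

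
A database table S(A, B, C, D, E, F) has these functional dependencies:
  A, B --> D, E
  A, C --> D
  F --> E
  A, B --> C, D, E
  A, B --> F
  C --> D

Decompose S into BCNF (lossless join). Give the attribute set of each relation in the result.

Candidate key of the original relation: {A, B}.
Within {A, B, C, D, E, F}: {A, C}⁺ ∩ {A, B, C, D, E, F} = {A, C, D}, not the whole set, so A, C --> D violates BCNF; decompose into {A, C, D} and {A, B, C, E, F}.
Within {A, C, D}: {C}⁺ ∩ {A, C, D} = {C, D}, not the whole set, so C --> D violates BCNF; decompose into {C, D} and {A, C}.
{C, D} is in BCNF.
{A, C} is in BCNF.
Within {A, B, C, E, F}: {F}⁺ ∩ {A, B, C, E, F} = {E, F}, not the whole set, so F --> E violates BCNF; decompose into {E, F} and {A, B, C, F}.
{E, F} is in BCNF.
{A, B, C, F} is in BCNF.

{A, B, C, F}; {C, D}; {E, F}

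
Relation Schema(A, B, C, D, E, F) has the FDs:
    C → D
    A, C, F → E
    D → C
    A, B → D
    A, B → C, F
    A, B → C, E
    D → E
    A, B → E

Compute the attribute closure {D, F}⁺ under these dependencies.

{C, D, E, F}

Start with {D, F}.
D → C applies; add {C} → now {C, D, F}.
D → E applies; add {E} → now {C, D, E, F}.
No further FD applies.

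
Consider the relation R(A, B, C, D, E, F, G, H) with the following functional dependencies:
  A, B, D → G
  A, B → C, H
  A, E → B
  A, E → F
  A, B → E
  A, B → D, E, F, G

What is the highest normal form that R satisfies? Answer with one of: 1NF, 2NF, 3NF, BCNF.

Candidate keys: {A, B}, {A, E}. Prime attributes: {A, B, E}.
The left-hand side of every FD is a superkey, so BCNF is satisfied.

BCNF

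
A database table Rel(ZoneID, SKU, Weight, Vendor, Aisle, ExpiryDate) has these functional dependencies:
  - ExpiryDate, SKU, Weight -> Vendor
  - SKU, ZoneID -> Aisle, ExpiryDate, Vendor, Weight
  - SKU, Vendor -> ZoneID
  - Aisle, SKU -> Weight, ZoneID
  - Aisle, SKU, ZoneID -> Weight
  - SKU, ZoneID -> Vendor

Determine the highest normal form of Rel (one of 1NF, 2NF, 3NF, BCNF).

Candidate keys: {Aisle, SKU}, {ExpiryDate, SKU, Weight}, {SKU, Vendor}, {SKU, ZoneID}. Prime attributes: {Aisle, ExpiryDate, SKU, Vendor, Weight, ZoneID}.
The left-hand side of every FD is a superkey, so BCNF is satisfied.

BCNF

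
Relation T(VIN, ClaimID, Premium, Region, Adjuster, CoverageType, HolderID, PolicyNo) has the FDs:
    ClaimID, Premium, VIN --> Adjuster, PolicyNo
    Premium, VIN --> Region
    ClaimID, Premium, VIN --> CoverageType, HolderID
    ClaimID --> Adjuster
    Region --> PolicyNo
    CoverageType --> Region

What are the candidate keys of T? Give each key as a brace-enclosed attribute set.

Attributes never on any right-hand side: {ClaimID, Premium, VIN} — every candidate key must contain all of them.
{ClaimID, Premium, VIN} is a candidate key since {ClaimID, Premium, VIN}⁺ = {Adjuster, ClaimID, CoverageType, HolderID, PolicyNo, Premium, Region, VIN} covers every attribute.
No smaller or unrelated set reaches every attribute, so there are no other keys.

{ClaimID, Premium, VIN}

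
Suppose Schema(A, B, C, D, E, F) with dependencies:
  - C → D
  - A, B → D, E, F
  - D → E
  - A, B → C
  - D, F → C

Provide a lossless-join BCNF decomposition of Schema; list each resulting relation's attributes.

{A, B, C, F}; {C, D}; {D, E}

Candidate key of the original relation: {A, B}.
{A, B, C, D, E, F}: {C} determines {C, D, E} here but is not a superkey — split on C → D, E, giving {C, D, E} and {A, B, C, F}.
{C, D, E}: {D} determines {D, E} here but is not a superkey — split on D → E, giving {D, E} and {C, D}.
{D, E} is in BCNF.
{C, D} is in BCNF.
{A, B, C, F} is in BCNF.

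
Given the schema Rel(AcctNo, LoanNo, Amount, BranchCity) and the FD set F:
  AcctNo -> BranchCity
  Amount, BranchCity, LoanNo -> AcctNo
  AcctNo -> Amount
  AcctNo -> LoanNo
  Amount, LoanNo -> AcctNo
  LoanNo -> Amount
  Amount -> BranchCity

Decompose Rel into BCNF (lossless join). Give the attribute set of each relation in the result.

Candidate keys of the original relation: {AcctNo}, {LoanNo}.
Within {AcctNo, Amount, BranchCity, LoanNo}: {Amount}⁺ ∩ {AcctNo, Amount, BranchCity, LoanNo} = {Amount, BranchCity}, not the whole set, so Amount -> BranchCity violates BCNF; decompose into {Amount, BranchCity} and {AcctNo, Amount, LoanNo}.
{Amount, BranchCity} has no BCNF violation.
{AcctNo, Amount, LoanNo} has no BCNF violation.

{AcctNo, Amount, LoanNo}; {Amount, BranchCity}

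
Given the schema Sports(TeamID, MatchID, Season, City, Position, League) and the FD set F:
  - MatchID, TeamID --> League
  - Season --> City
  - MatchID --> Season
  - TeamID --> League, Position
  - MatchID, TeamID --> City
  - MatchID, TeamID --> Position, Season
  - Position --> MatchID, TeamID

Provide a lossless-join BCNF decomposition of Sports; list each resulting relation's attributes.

Candidate keys of the original relation: {Position}, {TeamID}.
Within {City, League, MatchID, Position, Season, TeamID}: {Season}⁺ ∩ {City, League, MatchID, Position, Season, TeamID} = {City, Season}, not the whole set, so Season --> City violates BCNF; decompose into {City, Season} and {League, MatchID, Position, Season, TeamID}.
{City, Season} has no BCNF violation.
Within {League, MatchID, Position, Season, TeamID}: {MatchID}⁺ ∩ {League, MatchID, Position, Season, TeamID} = {MatchID, Season}, not the whole set, so MatchID --> Season violates BCNF; decompose into {MatchID, Season} and {League, MatchID, Position, TeamID}.
{MatchID, Season} has no BCNF violation.
{League, MatchID, Position, TeamID} has no BCNF violation.

{City, Season}; {League, MatchID, Position, TeamID}; {MatchID, Season}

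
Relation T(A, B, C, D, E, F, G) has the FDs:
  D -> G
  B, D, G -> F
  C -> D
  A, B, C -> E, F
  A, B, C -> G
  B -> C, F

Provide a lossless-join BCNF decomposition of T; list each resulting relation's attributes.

{A, B, E}; {B, C, F}; {C, D}; {D, G}

Candidate key of the original relation: {A, B}.
{A, B, C, D, E, F, G}: {D} determines {D, G} here but is not a superkey — split on D -> G, giving {D, G} and {A, B, C, D, E, F}.
{D, G} has no BCNF violation.
{A, B, C, D, E, F}: {C} determines {C, D} here but is not a superkey — split on C -> D, giving {C, D} and {A, B, C, E, F}.
{C, D} has no BCNF violation.
{A, B, C, E, F}: {B} determines {B, C, F} here but is not a superkey — split on B -> C, F, giving {B, C, F} and {A, B, E}.
{B, C, F} has no BCNF violation.
{A, B, E} has no BCNF violation.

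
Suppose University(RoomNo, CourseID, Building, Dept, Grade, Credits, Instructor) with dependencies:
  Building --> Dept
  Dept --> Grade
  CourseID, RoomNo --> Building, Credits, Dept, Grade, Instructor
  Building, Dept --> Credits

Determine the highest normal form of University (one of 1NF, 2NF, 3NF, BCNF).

2NF

Candidate key: {CourseID, RoomNo}. Prime attributes: {CourseID, RoomNo}.
For Building --> Dept we have {Building}⁺ = {Building, Credits, Dept, Grade}; {Building} is not a superkey, so BCNF fails.
Building --> Dept has non-prime {Dept} on the right and a non-superkey on the left, so 3NF fails.
No proper subset of a key has a non-prime attribute in its closure, so there is no partial dependency; 2NF holds.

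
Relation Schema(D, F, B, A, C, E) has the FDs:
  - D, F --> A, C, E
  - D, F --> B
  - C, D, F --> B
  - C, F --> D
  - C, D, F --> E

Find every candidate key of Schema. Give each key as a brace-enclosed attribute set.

No FD produces {F}, so it must be in every candidate key.
{C, F} is a candidate key since {C, F}⁺ = {A, B, C, D, E, F} covers every attribute.
{D, F} is a candidate key since {D, F}⁺ = {A, B, C, D, E, F} covers every attribute.
Any other superkey properly contains one of these, so there are no further candidate keys.

{C, F}, {D, F}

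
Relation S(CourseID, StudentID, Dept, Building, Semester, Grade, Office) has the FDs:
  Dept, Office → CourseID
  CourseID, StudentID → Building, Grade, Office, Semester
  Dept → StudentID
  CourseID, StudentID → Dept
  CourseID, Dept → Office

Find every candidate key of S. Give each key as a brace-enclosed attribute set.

{CourseID, Dept}, {CourseID, StudentID}, {Dept, Office}

{CourseID, Dept}⁺ = {Building, CourseID, Dept, Grade, Office, Semester, StudentID}, which is every attribute, so {CourseID, Dept} is a candidate key.
{CourseID, StudentID}⁺ = {Building, CourseID, Dept, Grade, Office, Semester, StudentID}, which is every attribute, so {CourseID, StudentID} is a candidate key.
{Dept, Office}⁺ = {Building, CourseID, Dept, Grade, Office, Semester, StudentID}, which is every attribute, so {Dept, Office} is a candidate key.
Any other superkey properly contains one of these, so there are no further candidate keys.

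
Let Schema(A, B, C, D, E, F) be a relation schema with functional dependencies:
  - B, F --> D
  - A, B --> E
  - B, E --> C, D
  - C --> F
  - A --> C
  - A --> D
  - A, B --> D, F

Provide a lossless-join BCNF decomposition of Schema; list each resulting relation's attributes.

Candidate key of the original relation: {A, B}.
{A, B, C, D, E, F}: {B, F} determines {B, D, F} here but is not a superkey — split on B, F --> D, giving {B, D, F} and {A, B, C, E, F}.
{B, D, F} has no BCNF violation.
{A, B, C, E, F}: {B, E} determines {B, C, E, F} here but is not a superkey — split on B, E --> C, F, giving {B, C, E, F} and {A, B, E}.
{B, C, E, F}: {C} determines {C, F} here but is not a superkey — split on C --> F, giving {C, F} and {B, C, E}.
{C, F} has no BCNF violation.
{B, C, E} has no BCNF violation.
{A, B, E} has no BCNF violation.

{A, B, E}; {B, C, E}; {B, D, F}; {C, F}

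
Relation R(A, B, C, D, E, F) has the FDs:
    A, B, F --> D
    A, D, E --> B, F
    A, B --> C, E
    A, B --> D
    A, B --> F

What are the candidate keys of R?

Attributes never on any right-hand side: {A} — every candidate key must contain it.
Closure of {A, B} is {A, B, C, D, E, F}, the whole schema; {A, B} is a candidate key.
Closure of {A, D, E} is {A, B, C, D, E, F}, the whole schema; {A, D, E} is a candidate key.
No proper subset of any of these is a key, and no other minimal superkey exists.

{A, B}, {A, D, E}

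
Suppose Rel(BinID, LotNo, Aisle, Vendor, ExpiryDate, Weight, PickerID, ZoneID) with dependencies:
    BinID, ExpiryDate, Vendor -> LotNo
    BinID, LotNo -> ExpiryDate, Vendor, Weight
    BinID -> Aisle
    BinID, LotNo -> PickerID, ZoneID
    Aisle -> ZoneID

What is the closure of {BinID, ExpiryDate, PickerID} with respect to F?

Start with {BinID, ExpiryDate, PickerID}.
BinID -> Aisle applies; add {Aisle} → now {Aisle, BinID, ExpiryDate, PickerID}.
Aisle -> ZoneID applies; add {ZoneID} → now {Aisle, BinID, ExpiryDate, PickerID, ZoneID}.
No further FD applies.

{Aisle, BinID, ExpiryDate, PickerID, ZoneID}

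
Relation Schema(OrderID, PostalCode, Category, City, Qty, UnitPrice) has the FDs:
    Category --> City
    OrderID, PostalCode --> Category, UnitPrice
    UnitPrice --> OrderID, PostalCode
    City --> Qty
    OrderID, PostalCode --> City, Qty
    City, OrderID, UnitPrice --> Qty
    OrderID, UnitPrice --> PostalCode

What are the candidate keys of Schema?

{OrderID, PostalCode}, {UnitPrice}

{UnitPrice}⁺ = {Category, City, OrderID, PostalCode, Qty, UnitPrice}, which is every attribute, so {UnitPrice} is a candidate key.
{OrderID, PostalCode}⁺ = {Category, City, OrderID, PostalCode, Qty, UnitPrice}, which is every attribute, so {OrderID, PostalCode} is a candidate key.
No proper subset of any of these is a key, and no other minimal superkey exists.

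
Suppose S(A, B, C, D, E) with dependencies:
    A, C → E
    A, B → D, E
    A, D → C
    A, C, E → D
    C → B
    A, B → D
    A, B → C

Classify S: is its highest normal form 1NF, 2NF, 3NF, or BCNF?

Candidate keys: {A, B}, {A, C}, {A, D}. Prime attributes: {A, B, C, D}.
For C → B we have {C}⁺ = {B, C}; {C} is not a superkey, so BCNF fails.
Since {B} ⊆ prime attributes and every other non-superkey FD also has a prime right side, the schema is in 3NF.

3NF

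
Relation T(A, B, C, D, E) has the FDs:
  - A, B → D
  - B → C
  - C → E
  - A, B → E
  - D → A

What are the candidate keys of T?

{A, B}, {B, D}

Attributes never on any right-hand side: {B} — every candidate key must contain it.
{A, B}⁺ = {A, B, C, D, E}, which is every attribute, so {A, B} is a candidate key.
{B, D}⁺ = {A, B, C, D, E}, which is every attribute, so {B, D} is a candidate key.
These are minimal and exhaustive — every other superkey contains one of them.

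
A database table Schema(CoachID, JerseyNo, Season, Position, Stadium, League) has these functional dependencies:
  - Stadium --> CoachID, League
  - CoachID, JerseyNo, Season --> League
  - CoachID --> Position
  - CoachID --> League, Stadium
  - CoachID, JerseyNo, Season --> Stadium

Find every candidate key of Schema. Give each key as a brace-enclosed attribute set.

No FD produces {JerseyNo, Season}, so they must be in every candidate key.
{CoachID, JerseyNo, Season}⁺ = {CoachID, JerseyNo, League, Position, Season, Stadium}, which is every attribute, so {CoachID, JerseyNo, Season} is a candidate key.
{JerseyNo, Season, Stadium}⁺ = {CoachID, JerseyNo, League, Position, Season, Stadium}, which is every attribute, so {JerseyNo, Season, Stadium} is a candidate key.
These are minimal and exhaustive — every other superkey contains one of them.

{CoachID, JerseyNo, Season}, {JerseyNo, Season, Stadium}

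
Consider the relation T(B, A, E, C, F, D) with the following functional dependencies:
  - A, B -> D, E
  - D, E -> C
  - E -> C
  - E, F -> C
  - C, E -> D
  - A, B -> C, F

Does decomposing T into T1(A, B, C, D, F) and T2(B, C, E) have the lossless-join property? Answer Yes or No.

No

The shared attributes are {B, C} and {B, C}⁺ = {B, C}.
T1 ⊄ {B, C} and T2 ⊄ {B, C}, so the split is lossy.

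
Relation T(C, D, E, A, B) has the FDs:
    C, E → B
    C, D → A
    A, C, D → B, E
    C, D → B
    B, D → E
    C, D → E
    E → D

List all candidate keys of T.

{C, D}, {C, E}

No FD produces {C}, so it must be in every candidate key.
{C, D} is a candidate key since {C, D}⁺ = {A, B, C, D, E} covers every attribute.
{C, E} is a candidate key since {C, E}⁺ = {A, B, C, D, E} covers every attribute.
No proper subset of any of these is a key, and no other minimal superkey exists.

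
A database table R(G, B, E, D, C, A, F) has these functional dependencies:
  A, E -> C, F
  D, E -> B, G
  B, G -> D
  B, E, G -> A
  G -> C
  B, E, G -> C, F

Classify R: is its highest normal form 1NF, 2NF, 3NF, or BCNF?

Candidate keys: {B, E, G}, {D, E}. Prime attributes: {B, D, E, G}.
A, E -> C, F: {A, E}⁺ = {A, C, E, F}, which is not all of the attributes, so the left side is not a superkey — BCNF is violated.
A, E -> C, F determines the non-prime attributes {C, F} from a non-superkey — 3NF is violated.
Since {G} ⊂ {B, E, G} and {G}⁺ ⊇ {C} with {C} non-prime, there is a partial dependency; 2NF fails.

1NF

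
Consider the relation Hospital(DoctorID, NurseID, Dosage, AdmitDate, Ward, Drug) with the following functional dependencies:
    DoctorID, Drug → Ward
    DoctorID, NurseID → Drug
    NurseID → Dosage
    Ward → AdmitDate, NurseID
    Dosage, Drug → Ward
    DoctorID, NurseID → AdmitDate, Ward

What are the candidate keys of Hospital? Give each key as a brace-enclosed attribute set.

Attributes never on any right-hand side: {DoctorID} — every candidate key must contain it.
{DoctorID, Drug}⁺ = {AdmitDate, DoctorID, Dosage, Drug, NurseID, Ward}, which is every attribute, so {DoctorID, Drug} is a candidate key.
{DoctorID, NurseID}⁺ = {AdmitDate, DoctorID, Dosage, Drug, NurseID, Ward}, which is every attribute, so {DoctorID, NurseID} is a candidate key.
{DoctorID, Ward}⁺ = {AdmitDate, DoctorID, Dosage, Drug, NurseID, Ward}, which is every attribute, so {DoctorID, Ward} is a candidate key.
Any other superkey properly contains one of these, so there are no further candidate keys.

{DoctorID, Drug}, {DoctorID, NurseID}, {DoctorID, Ward}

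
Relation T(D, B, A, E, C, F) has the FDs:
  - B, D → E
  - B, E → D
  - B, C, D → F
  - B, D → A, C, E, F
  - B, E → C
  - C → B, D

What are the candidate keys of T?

{B, D}, {B, E}, {C}

{C}⁺ = {A, B, C, D, E, F}, which is every attribute, so {C} is a candidate key.
{B, D}⁺ = {A, B, C, D, E, F}, which is every attribute, so {B, D} is a candidate key.
{B, E}⁺ = {A, B, C, D, E, F}, which is every attribute, so {B, E} is a candidate key.
These are minimal and exhaustive — every other superkey contains one of them.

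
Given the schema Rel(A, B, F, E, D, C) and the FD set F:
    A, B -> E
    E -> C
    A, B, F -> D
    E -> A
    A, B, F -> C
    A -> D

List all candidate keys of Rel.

{A, B, F}, {B, E, F}

Attributes never on any right-hand side: {B, F} — every candidate key must contain all of them.
{A, B, F}⁺ = {A, B, C, D, E, F}, which is every attribute, so {A, B, F} is a candidate key.
{B, E, F}⁺ = {A, B, C, D, E, F}, which is every attribute, so {B, E, F} is a candidate key.
These are minimal and exhaustive — every other superkey contains one of them.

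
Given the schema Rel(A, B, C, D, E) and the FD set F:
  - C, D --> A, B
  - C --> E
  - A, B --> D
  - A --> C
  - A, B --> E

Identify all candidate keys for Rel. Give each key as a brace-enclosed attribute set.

Closure of {A, B} is {A, B, C, D, E}, the whole schema; {A, B} is a candidate key.
Closure of {A, D} is {A, B, C, D, E}, the whole schema; {A, D} is a candidate key.
Closure of {C, D} is {A, B, C, D, E}, the whole schema; {C, D} is a candidate key.
These are minimal and exhaustive — every other superkey contains one of them.

{A, B}, {A, D}, {C, D}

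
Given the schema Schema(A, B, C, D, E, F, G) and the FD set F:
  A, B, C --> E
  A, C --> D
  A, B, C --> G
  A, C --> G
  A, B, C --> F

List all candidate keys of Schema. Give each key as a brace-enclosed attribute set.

{A, B, C} never appear on the right of any FD, so every key must include all of them.
{A, B, C}⁺ = {A, B, C, D, E, F, G} — all of the relation — so {A, B, C} is a candidate key.
No other minimal set has full closure, so this is the only candidate key.

{A, B, C}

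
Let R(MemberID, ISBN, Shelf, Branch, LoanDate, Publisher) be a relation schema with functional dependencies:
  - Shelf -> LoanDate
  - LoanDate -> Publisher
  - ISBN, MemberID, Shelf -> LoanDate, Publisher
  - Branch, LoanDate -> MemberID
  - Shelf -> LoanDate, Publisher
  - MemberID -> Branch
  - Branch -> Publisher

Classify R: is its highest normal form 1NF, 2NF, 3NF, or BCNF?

Candidate keys: {Branch, ISBN, Shelf}, {ISBN, MemberID, Shelf}. Prime attributes: {Branch, ISBN, MemberID, Shelf}.
For Shelf -> LoanDate we have {Shelf}⁺ = {LoanDate, Publisher, Shelf}; {Shelf} is not a superkey, so BCNF fails.
Because {LoanDate} is non-prime and the left side of Shelf -> LoanDate is not a superkey, the relation is not in 3NF.
{Branch} is a proper subset of the key {Branch, ISBN, Shelf}, and {Branch}⁺ contains the non-prime attribute {Publisher} — a partial dependency, so 2NF is violated.

1NF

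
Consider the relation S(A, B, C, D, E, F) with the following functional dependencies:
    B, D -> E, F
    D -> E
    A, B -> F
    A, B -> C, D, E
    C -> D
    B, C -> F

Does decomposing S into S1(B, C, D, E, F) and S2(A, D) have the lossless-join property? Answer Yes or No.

The shared attributes are {D} and {D}⁺ = {D, E}.
Neither S1 nor S2 is contained in that closure, so the decomposition is lossy.

No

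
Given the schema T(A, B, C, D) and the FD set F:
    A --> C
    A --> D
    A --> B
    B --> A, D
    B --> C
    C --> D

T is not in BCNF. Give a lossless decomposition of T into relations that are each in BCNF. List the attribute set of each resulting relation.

{A, B, C}; {C, D}

Candidate keys of the original relation: {A}, {B}.
In {A, B, C, D}, {C} is not a superkey ({C}⁺ restricted to this set is {C, D}), so split on C --> D into {C, D} and {A, B, C}.
{C, D}: every determinant is a superkey — BCNF.
{A, B, C}: every determinant is a superkey — BCNF.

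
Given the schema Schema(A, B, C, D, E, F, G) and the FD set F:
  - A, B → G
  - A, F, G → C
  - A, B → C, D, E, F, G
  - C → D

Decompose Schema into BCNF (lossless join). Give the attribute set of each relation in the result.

Candidate key of the original relation: {A, B}.
{A, B, C, D, E, F, G}: {A, F, G} determines {A, C, D, F, G} here but is not a superkey — split on A, F, G → C, D, giving {A, C, D, F, G} and {A, B, E, F, G}.
{A, C, D, F, G}: {C} determines {C, D} here but is not a superkey — split on C → D, giving {C, D} and {A, C, F, G}.
{C, D} has no BCNF violation.
{A, C, F, G} has no BCNF violation.
{A, B, E, F, G} has no BCNF violation.

{A, B, E, F, G}; {A, C, F, G}; {C, D}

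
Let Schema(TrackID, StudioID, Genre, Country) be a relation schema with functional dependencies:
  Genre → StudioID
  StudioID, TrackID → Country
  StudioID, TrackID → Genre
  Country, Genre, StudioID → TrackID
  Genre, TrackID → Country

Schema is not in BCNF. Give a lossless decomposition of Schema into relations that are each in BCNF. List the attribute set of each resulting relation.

{Country, Genre, TrackID}; {Genre, StudioID}

Candidate keys of the original relation: {Country, Genre}, {Genre, TrackID}, {StudioID, TrackID}.
In {Country, Genre, StudioID, TrackID}, {Genre} is not a superkey ({Genre}⁺ restricted to this set is {Genre, StudioID}), so split on Genre → StudioID into {Genre, StudioID} and {Country, Genre, TrackID}.
{Genre, StudioID} is in BCNF.
{Country, Genre, TrackID} is in BCNF.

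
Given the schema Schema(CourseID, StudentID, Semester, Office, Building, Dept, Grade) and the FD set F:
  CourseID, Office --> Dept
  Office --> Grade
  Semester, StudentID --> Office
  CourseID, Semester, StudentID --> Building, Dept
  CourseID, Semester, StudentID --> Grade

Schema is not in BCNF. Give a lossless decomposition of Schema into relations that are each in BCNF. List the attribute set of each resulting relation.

Candidate key of the original relation: {CourseID, Semester, StudentID}.
Within {Building, CourseID, Dept, Grade, Office, Semester, StudentID}: {CourseID, Office}⁺ ∩ {Building, CourseID, Dept, Grade, Office, Semester, StudentID} = {CourseID, Dept, Grade, Office}, not the whole set, so CourseID, Office --> Dept, Grade violates BCNF; decompose into {CourseID, Dept, Grade, Office} and {Building, CourseID, Office, Semester, StudentID}.
Within {CourseID, Dept, Grade, Office}: {Office}⁺ ∩ {CourseID, Dept, Grade, Office} = {Grade, Office}, not the whole set, so Office --> Grade violates BCNF; decompose into {Grade, Office} and {CourseID, Dept, Office}.
{Grade, Office} has no BCNF violation.
{CourseID, Dept, Office} has no BCNF violation.
Within {Building, CourseID, Office, Semester, StudentID}: {Semester, StudentID}⁺ ∩ {Building, CourseID, Office, Semester, StudentID} = {Office, Semester, StudentID}, not the whole set, so Semester, StudentID --> Office violates BCNF; decompose into {Office, Semester, StudentID} and {Building, CourseID, Semester, StudentID}.
{Office, Semester, StudentID} has no BCNF violation.
{Building, CourseID, Semester, StudentID} has no BCNF violation.

{Building, CourseID, Semester, StudentID}; {CourseID, Dept, Office}; {Grade, Office}; {Office, Semester, StudentID}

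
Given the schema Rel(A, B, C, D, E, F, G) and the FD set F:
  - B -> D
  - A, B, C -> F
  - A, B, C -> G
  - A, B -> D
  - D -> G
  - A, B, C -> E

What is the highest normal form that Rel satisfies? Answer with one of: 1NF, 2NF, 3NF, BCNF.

1NF

Candidate key: {A, B, C}. Prime attributes: {A, B, C}.
For B -> D we have {B}⁺ = {B, D, G}; {B} is not a superkey, so BCNF fails.
B -> D has non-prime {D} on the right and a non-superkey on the left, so 3NF fails.
The proper key subset {B} of {A, B, C} determines non-prime {D, G}, so the relation is not even in 2NF.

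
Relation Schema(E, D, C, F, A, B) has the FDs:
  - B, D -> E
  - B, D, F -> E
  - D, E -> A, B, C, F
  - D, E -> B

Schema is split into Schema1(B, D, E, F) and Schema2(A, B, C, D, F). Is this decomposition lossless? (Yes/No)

The shared attributes are {B, D, F} and {B, D, F}⁺ = {A, B, C, D, E, F}.
Schema1 is contained in that closure, so Schema1 ∩ Schema2 -> Schema1 holds and the join is lossless.

Yes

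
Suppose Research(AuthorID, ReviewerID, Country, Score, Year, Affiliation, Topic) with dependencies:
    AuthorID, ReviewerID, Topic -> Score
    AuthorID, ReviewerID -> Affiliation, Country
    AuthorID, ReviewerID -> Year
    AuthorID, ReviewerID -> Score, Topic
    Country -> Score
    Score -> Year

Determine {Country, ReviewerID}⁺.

{Country, ReviewerID, Score, Year}

Start with {Country, ReviewerID}.
Country -> Score applies; add {Score} → now {Country, ReviewerID, Score}.
Score -> Year applies; add {Year} → now {Country, ReviewerID, Score, Year}.
No further FD applies.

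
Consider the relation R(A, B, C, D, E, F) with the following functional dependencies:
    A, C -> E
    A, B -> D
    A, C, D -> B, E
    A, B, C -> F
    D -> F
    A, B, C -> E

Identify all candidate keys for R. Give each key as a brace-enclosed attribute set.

Attributes never on any right-hand side: {A, C} — every candidate key must contain all of them.
{A, B, C} is a candidate key since {A, B, C}⁺ = {A, B, C, D, E, F} covers every attribute.
{A, C, D} is a candidate key since {A, C, D}⁺ = {A, B, C, D, E, F} covers every attribute.
No proper subset of any of these is a key, and no other minimal superkey exists.

{A, B, C}, {A, C, D}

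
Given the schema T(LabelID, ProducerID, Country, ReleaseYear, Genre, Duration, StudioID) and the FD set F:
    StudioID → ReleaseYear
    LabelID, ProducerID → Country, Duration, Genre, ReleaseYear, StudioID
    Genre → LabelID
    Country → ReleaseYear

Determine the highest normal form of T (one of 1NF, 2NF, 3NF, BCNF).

Candidate keys: {Genre, ProducerID}, {LabelID, ProducerID}. Prime attributes: {Genre, LabelID, ProducerID}.
StudioID → ReleaseYear: {StudioID}⁺ = {ReleaseYear, StudioID}, which is not all of the attributes, so the left side is not a superkey — BCNF is violated.
Because {ReleaseYear} is non-prime and the left side of StudioID → ReleaseYear is not a superkey, the relation is not in 3NF.
Checking every proper subset of each key, none determines a non-prime attribute — 2NF is satisfied.

2NF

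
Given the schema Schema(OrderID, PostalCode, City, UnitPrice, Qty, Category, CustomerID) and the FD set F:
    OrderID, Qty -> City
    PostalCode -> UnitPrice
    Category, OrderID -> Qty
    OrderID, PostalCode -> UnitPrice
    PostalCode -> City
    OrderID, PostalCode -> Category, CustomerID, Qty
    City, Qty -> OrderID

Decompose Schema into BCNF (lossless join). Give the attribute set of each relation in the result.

Candidate keys of the original relation: {OrderID, PostalCode}, {PostalCode, Qty}.
{Category, City, CustomerID, OrderID, PostalCode, Qty, UnitPrice}: {OrderID, Qty} determines {City, OrderID, Qty} here but is not a superkey — split on OrderID, Qty -> City, giving {City, OrderID, Qty} and {Category, CustomerID, OrderID, PostalCode, Qty, UnitPrice}.
{City, OrderID, Qty} is in BCNF.
{Category, CustomerID, OrderID, PostalCode, Qty, UnitPrice}: {PostalCode} determines {PostalCode, UnitPrice} here but is not a superkey — split on PostalCode -> UnitPrice, giving {PostalCode, UnitPrice} and {Category, CustomerID, OrderID, PostalCode, Qty}.
{PostalCode, UnitPrice} is in BCNF.
{Category, CustomerID, OrderID, PostalCode, Qty}: {Category, OrderID} determines {Category, OrderID, Qty} here but is not a superkey — split on Category, OrderID -> Qty, giving {Category, OrderID, Qty} and {Category, CustomerID, OrderID, PostalCode}.
{Category, OrderID, Qty} is in BCNF.
{Category, CustomerID, OrderID, PostalCode} is in BCNF.

{Category, CustomerID, OrderID, PostalCode}; {Category, OrderID, Qty}; {City, OrderID, Qty}; {PostalCode, UnitPrice}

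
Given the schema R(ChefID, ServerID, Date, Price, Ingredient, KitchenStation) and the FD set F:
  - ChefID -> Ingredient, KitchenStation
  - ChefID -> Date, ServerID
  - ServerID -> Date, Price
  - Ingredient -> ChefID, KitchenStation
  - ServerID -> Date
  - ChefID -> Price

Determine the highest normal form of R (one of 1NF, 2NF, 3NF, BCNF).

2NF

Candidate keys: {ChefID}, {Ingredient}. Prime attributes: {ChefID, Ingredient}.
For ServerID -> Date, Price we have {ServerID}⁺ = {Date, Price, ServerID}; {ServerID} is not a superkey, so BCNF fails.
ServerID -> Date, Price has non-prime {Date, Price} on the right and a non-superkey on the left, so 3NF fails.
Every candidate key is a single attribute, so no partial dependency is possible; 2NF holds.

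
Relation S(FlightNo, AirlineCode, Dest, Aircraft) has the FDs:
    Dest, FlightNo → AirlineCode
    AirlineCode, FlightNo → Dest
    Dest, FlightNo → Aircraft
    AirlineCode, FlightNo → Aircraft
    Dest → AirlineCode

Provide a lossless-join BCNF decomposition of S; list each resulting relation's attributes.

{Aircraft, Dest, FlightNo}; {AirlineCode, Dest}

Candidate keys of the original relation: {AirlineCode, FlightNo}, {Dest, FlightNo}.
Within {Aircraft, AirlineCode, Dest, FlightNo}: {Dest}⁺ ∩ {Aircraft, AirlineCode, Dest, FlightNo} = {AirlineCode, Dest}, not the whole set, so Dest → AirlineCode violates BCNF; decompose into {AirlineCode, Dest} and {Aircraft, Dest, FlightNo}.
{AirlineCode, Dest} has no BCNF violation.
{Aircraft, Dest, FlightNo} has no BCNF violation.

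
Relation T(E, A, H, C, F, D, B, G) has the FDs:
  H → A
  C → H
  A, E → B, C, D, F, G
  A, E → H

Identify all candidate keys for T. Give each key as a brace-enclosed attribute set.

{A, E}, {C, E}, {E, H}

Attributes never on any right-hand side: {E} — every candidate key must contain it.
Closure of {A, E} is {A, B, C, D, E, F, G, H}, the whole schema; {A, E} is a candidate key.
Closure of {C, E} is {A, B, C, D, E, F, G, H}, the whole schema; {C, E} is a candidate key.
Closure of {E, H} is {A, B, C, D, E, F, G, H}, the whole schema; {E, H} is a candidate key.
These are minimal and exhaustive — every other superkey contains one of them.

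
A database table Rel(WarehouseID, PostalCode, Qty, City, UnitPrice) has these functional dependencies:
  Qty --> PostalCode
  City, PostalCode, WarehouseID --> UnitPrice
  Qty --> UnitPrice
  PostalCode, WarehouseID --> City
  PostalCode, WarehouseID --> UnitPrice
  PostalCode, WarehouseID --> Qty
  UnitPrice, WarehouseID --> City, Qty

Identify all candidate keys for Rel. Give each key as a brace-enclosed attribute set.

{PostalCode, WarehouseID}, {Qty, WarehouseID}, {UnitPrice, WarehouseID}

No FD produces {WarehouseID}, so it must be in every candidate key.
Closure of {PostalCode, WarehouseID} is {City, PostalCode, Qty, UnitPrice, WarehouseID}, the whole schema; {PostalCode, WarehouseID} is a candidate key.
Closure of {Qty, WarehouseID} is {City, PostalCode, Qty, UnitPrice, WarehouseID}, the whole schema; {Qty, WarehouseID} is a candidate key.
Closure of {UnitPrice, WarehouseID} is {City, PostalCode, Qty, UnitPrice, WarehouseID}, the whole schema; {UnitPrice, WarehouseID} is a candidate key.
Any other superkey properly contains one of these, so there are no further candidate keys.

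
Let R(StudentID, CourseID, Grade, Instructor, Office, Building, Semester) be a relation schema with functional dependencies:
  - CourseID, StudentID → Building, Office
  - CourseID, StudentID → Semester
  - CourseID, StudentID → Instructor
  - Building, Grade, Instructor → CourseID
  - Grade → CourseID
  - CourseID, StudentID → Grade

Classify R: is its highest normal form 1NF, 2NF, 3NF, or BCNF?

Candidate keys: {CourseID, StudentID}, {Grade, StudentID}. Prime attributes: {CourseID, Grade, StudentID}.
Building, Grade, Instructor → CourseID breaks BCNF: {Building, Grade, Instructor}⁺ = {Building, CourseID, Grade, Instructor}, so {Building, Grade, Instructor} is not a superkey.
Its right-hand attributes {CourseID} are all prime, as are those of every other non-superkey FD — the relation is in 3NF.

3NF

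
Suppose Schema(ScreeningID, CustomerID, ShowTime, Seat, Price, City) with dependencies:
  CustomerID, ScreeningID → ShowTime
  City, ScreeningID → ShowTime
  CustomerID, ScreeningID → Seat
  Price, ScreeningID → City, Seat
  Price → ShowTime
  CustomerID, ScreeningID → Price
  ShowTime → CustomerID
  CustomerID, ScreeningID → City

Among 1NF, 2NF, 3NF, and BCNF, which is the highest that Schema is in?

3NF

Candidate keys: {City, ScreeningID}, {CustomerID, ScreeningID}, {Price, ScreeningID}, {ScreeningID, ShowTime}. Prime attributes: {City, CustomerID, Price, ScreeningID, ShowTime}.
Price → ShowTime breaks BCNF: {Price}⁺ = {CustomerID, Price, ShowTime}, so {Price} is not a superkey.
Since {ShowTime} ⊆ prime attributes and every other non-superkey FD also has a prime right side, the schema is in 3NF.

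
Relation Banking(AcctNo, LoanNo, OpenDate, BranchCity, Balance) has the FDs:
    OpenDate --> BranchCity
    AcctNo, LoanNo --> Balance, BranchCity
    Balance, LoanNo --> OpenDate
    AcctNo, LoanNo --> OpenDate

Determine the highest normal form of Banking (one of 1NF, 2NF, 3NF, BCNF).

2NF

Candidate key: {AcctNo, LoanNo}. Prime attributes: {AcctNo, LoanNo}.
For OpenDate --> BranchCity we have {OpenDate}⁺ = {BranchCity, OpenDate}; {OpenDate} is not a superkey, so BCNF fails.
Because {BranchCity} is non-prime and the left side of OpenDate --> BranchCity is not a superkey, the relation is not in 3NF.
Checking every proper subset of each key, none determines a non-prime attribute — 2NF is satisfied.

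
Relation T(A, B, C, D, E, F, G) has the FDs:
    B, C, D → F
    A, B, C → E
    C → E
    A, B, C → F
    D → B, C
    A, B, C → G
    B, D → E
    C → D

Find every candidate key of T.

Attributes never on any right-hand side: {A} — every candidate key must contain it.
{A, C}⁺ = {A, B, C, D, E, F, G} — all of the relation — so {A, C} is a candidate key.
{A, D}⁺ = {A, B, C, D, E, F, G} — all of the relation — so {A, D} is a candidate key.
Any other superkey properly contains one of these, so there are no further candidate keys.

{A, C}, {A, D}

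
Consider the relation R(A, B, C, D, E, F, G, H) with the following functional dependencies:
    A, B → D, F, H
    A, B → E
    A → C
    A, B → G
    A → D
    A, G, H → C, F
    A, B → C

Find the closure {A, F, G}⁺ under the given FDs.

Start with {A, F, G}.
A → C applies; add {C} → now {A, C, F, G}.
A → D applies; add {D} → now {A, C, D, F, G}.
No further FD applies.

{A, C, D, F, G}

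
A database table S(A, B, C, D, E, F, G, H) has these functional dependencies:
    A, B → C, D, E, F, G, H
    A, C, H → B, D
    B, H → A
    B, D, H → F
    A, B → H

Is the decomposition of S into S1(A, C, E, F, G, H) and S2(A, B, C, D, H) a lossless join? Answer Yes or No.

The shared attributes are {A, C, H} and {A, C, H}⁺ = {A, B, C, D, E, F, G, H}.
Since S1 ⊆ {A, B, C, D, E, F, G, H}, the intersection is a superkey of S1; the decomposition is lossless.

Yes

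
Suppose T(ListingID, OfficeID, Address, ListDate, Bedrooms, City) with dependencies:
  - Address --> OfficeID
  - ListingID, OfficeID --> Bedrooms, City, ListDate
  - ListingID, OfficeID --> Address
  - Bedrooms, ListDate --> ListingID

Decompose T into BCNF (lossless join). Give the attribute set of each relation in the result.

Candidate keys of the original relation: {Address, Bedrooms, ListDate}, {Address, ListingID}, {Bedrooms, ListDate, OfficeID}, {ListingID, OfficeID}.
In {Address, Bedrooms, City, ListDate, ListingID, OfficeID}, {Address} is not a superkey ({Address}⁺ restricted to this set is {Address, OfficeID}), so split on Address --> OfficeID into {Address, OfficeID} and {Address, Bedrooms, City, ListDate, ListingID}.
{Address, OfficeID} has no BCNF violation.
In {Address, Bedrooms, City, ListDate, ListingID}, {Bedrooms, ListDate} is not a superkey ({Bedrooms, ListDate}⁺ restricted to this set is {Bedrooms, ListDate, ListingID}), so split on Bedrooms, ListDate --> ListingID into {Bedrooms, ListDate, ListingID} and {Address, Bedrooms, City, ListDate}.
{Bedrooms, ListDate, ListingID} has no BCNF violation.
{Address, Bedrooms, City, ListDate} has no BCNF violation.

{Address, Bedrooms, City, ListDate}; {Address, OfficeID}; {Bedrooms, ListDate, ListingID}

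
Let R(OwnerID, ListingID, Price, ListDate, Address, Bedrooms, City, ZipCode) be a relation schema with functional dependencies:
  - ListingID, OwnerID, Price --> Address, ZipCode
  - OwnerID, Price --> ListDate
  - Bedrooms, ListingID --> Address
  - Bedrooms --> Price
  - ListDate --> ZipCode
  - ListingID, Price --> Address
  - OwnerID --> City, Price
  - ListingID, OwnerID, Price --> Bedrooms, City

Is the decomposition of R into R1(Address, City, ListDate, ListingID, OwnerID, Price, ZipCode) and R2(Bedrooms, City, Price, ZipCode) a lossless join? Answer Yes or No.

Common attributes: {City, Price, ZipCode}; their closure is {City, Price, ZipCode}.
Neither R1 nor R2 is contained in that closure, so the decomposition is lossy.

No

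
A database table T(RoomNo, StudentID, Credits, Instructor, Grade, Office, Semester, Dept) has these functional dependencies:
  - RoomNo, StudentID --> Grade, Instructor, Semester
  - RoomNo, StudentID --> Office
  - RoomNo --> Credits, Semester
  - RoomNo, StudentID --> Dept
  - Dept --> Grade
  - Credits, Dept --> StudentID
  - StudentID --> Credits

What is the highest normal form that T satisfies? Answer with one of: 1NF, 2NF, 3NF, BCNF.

1NF

Candidate keys: {Dept, RoomNo}, {RoomNo, StudentID}. Prime attributes: {Dept, RoomNo, StudentID}.
For RoomNo --> Credits, Semester we have {RoomNo}⁺ = {Credits, RoomNo, Semester}; {RoomNo} is not a superkey, so BCNF fails.
Because {Credits, Semester} are non-prime and the left side of RoomNo --> Credits, Semester is not a superkey, the relation is not in 3NF.
{Dept} is a proper subset of the key {Dept, RoomNo}, and {Dept}⁺ contains the non-prime attribute {Grade} — a partial dependency, so 2NF is violated.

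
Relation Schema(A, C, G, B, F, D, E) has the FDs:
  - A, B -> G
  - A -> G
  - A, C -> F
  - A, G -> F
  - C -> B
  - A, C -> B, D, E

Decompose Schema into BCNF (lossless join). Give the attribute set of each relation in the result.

{A, B}; {A, C, D, E}; {A, F, G}; {B, C}

Candidate key of the original relation: {A, C}.
Within {A, B, C, D, E, F, G}: {A, B}⁺ ∩ {A, B, C, D, E, F, G} = {A, B, F, G}, not the whole set, so A, B -> F, G violates BCNF; decompose into {A, B, F, G} and {A, B, C, D, E}.
Within {A, B, F, G}: {A}⁺ ∩ {A, B, F, G} = {A, F, G}, not the whole set, so A -> F, G violates BCNF; decompose into {A, F, G} and {A, B}.
{A, F, G} is in BCNF.
{A, B} is in BCNF.
Within {A, B, C, D, E}: {C}⁺ ∩ {A, B, C, D, E} = {B, C}, not the whole set, so C -> B violates BCNF; decompose into {B, C} and {A, C, D, E}.
{B, C} is in BCNF.
{A, C, D, E} is in BCNF.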